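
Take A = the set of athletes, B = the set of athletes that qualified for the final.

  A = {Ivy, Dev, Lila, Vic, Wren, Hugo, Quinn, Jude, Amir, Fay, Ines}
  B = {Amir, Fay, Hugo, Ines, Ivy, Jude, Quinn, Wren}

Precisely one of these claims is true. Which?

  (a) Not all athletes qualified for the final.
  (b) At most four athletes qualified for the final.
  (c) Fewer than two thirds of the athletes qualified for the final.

(a)

|A| = 11, |A ∩ B| = 8, |A ∖ B| = 3.
(a) requires A ⊄ B (|A ∖ B| ≥ 1): true.
(b) requires |A ∩ B| ≤ 4: false.
(c) requires |A ∩ B| / |A| < 2/3: false.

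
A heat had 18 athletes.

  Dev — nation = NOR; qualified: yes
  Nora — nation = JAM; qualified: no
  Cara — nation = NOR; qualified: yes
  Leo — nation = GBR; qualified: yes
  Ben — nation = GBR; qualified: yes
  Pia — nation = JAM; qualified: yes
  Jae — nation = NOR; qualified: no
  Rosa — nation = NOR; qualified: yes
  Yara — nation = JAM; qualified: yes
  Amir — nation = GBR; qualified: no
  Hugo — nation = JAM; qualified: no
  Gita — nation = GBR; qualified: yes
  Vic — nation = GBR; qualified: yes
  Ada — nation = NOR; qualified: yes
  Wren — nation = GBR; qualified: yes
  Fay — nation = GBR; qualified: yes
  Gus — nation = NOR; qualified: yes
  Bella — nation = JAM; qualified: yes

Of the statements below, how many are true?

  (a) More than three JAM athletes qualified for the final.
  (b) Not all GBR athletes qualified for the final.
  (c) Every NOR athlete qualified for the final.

1

(a) JAM: |A| = 5, |A ∩ B| = 3; needs |A ∩ B| > 3 — false.
(b) GBR: |A| = 7, |A ∩ B| = 6; needs A ⊄ B (|A ∖ B| ≥ 1) — true.
(c) NOR: |A| = 6, |A ∩ B| = 5; needs A ⊆ B, i.e. every element of A is in B (|A ∖ B| = 0) — false.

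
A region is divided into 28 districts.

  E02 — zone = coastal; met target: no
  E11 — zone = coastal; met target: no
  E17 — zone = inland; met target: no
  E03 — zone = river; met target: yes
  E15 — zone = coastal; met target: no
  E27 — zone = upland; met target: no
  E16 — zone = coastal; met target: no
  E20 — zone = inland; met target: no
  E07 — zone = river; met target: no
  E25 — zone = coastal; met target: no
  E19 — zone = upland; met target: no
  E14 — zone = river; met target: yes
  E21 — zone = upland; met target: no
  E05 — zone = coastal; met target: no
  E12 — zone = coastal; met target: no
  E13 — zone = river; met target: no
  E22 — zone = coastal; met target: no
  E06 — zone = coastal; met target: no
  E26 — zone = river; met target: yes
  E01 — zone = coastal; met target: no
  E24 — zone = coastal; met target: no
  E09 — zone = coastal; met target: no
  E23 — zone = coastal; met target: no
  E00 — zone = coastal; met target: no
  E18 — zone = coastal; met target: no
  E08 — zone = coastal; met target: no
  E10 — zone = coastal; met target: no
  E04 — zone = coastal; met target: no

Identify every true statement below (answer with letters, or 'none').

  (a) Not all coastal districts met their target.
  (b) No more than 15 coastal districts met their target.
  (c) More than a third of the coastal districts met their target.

(a), (b)

|A| = 18, |A ∩ B| = 0, |A ∖ B| = 18.
(a) A ⊄ B (|A ∖ B| ≥ 1): holds.
(b) |A ∩ B| ≤ 15: holds.
(c) |A ∩ B| / |A| > 1/3: fails.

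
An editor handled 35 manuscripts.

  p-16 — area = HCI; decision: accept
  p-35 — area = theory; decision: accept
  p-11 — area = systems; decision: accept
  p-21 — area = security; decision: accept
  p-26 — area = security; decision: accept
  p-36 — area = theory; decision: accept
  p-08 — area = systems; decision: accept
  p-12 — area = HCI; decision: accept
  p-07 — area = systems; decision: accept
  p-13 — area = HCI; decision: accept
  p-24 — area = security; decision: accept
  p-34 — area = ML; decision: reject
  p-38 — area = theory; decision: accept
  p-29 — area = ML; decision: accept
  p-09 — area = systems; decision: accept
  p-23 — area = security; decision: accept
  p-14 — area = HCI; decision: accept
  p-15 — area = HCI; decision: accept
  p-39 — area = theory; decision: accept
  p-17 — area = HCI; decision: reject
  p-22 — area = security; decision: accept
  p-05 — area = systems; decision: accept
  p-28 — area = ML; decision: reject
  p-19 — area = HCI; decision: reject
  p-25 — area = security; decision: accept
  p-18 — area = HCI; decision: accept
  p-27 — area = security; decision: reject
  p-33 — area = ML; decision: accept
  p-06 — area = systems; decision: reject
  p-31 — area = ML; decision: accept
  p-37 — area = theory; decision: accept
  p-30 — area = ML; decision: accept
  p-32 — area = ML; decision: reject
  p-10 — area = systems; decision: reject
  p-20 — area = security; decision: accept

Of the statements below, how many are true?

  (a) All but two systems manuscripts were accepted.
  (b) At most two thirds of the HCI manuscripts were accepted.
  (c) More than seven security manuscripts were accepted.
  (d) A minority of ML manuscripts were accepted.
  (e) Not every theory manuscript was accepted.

(a) systems: |A| = 7, |A ∩ B| = 5; needs |A ∖ B| = 2 — true.
(b) HCI: |A| = 8, |A ∩ B| = 6; needs |A ∩ B| / |A| ≤ 2/3 — false.
(c) security: |A| = 8, |A ∩ B| = 7; needs |A ∩ B| > 7 — false.
(d) ML: |A| = 7, |A ∩ B| = 4; needs |A ∩ B| < |A ∖ B| — false.
(e) theory: |A| = 5, |A ∩ B| = 5; needs A ⊄ B (|A ∖ B| ≥ 1) — false.

1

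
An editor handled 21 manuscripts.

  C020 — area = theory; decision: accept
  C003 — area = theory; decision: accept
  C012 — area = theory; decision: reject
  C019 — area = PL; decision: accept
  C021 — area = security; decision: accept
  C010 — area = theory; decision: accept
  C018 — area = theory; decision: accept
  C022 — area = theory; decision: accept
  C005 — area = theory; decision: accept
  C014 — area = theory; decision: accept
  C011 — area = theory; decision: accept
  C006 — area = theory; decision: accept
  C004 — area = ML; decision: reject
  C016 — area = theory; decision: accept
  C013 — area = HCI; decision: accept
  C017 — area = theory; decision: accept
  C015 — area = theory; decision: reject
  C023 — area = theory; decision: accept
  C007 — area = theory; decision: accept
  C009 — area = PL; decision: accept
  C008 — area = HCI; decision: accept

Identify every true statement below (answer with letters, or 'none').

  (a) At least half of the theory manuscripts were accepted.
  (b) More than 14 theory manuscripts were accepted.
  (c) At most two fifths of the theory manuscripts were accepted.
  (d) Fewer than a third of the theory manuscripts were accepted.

|A| = 15, |A ∩ B| = 13, |A ∖ B| = 2.
(a) |A ∩ B| ≥ |A ∖ B|: holds.
(b) |A ∩ B| > 14: fails.
(c) |A ∩ B| / |A| ≤ 2/5: fails.
(d) |A ∩ B| / |A| < 1/3: fails.

(a)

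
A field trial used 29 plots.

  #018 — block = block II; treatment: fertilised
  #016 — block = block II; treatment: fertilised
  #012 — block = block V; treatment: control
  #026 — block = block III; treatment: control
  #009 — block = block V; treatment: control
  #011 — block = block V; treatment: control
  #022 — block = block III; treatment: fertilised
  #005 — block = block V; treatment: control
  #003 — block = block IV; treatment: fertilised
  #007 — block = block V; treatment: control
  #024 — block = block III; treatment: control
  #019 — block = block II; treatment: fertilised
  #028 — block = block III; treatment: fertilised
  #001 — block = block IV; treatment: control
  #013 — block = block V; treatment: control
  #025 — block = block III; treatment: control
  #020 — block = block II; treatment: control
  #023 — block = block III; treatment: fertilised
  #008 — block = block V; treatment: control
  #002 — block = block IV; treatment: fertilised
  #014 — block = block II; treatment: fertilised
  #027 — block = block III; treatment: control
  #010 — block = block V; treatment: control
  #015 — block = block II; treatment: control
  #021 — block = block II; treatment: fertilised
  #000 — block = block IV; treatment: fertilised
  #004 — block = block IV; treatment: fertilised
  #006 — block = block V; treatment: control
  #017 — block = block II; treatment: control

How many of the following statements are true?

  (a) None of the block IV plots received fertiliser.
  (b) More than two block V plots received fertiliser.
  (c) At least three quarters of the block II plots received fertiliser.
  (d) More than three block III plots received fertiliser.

(a) block IV: |A| = 5, |A ∩ B| = 4; needs A ∩ B = ∅ (|A ∩ B| = 0) — false.
(b) block V: |A| = 9, |A ∩ B| = 0; needs |A ∩ B| > 2 — false.
(c) block II: |A| = 8, |A ∩ B| = 5; needs |A ∩ B| / |A| ≥ 3/4 — false.
(d) block III: |A| = 7, |A ∩ B| = 3; needs |A ∩ B| > 3 — false.

0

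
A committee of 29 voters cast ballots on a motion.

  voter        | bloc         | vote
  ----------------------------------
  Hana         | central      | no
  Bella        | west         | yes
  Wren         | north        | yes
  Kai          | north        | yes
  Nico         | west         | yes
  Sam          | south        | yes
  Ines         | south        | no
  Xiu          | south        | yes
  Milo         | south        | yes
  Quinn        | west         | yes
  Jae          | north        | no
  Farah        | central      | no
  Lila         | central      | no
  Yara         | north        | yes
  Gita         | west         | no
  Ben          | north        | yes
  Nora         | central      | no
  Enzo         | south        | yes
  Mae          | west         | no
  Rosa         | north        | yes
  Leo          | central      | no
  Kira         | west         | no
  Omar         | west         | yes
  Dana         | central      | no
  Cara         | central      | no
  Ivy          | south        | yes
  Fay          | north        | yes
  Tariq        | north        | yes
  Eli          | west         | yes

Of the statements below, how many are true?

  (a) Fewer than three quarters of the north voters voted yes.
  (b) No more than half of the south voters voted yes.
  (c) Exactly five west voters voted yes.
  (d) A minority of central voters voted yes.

2

(a) north: |A| = 8, |A ∩ B| = 7; needs |A ∩ B| / |A| < 3/4 — false.
(b) south: |A| = 6, |A ∩ B| = 5; needs |A ∩ B| ≤ |A ∖ B| — false.
(c) west: |A| = 8, |A ∩ B| = 5; needs |A ∩ B| = 5 — true.
(d) central: |A| = 7, |A ∩ B| = 0; needs |A ∩ B| < |A ∖ B| — true.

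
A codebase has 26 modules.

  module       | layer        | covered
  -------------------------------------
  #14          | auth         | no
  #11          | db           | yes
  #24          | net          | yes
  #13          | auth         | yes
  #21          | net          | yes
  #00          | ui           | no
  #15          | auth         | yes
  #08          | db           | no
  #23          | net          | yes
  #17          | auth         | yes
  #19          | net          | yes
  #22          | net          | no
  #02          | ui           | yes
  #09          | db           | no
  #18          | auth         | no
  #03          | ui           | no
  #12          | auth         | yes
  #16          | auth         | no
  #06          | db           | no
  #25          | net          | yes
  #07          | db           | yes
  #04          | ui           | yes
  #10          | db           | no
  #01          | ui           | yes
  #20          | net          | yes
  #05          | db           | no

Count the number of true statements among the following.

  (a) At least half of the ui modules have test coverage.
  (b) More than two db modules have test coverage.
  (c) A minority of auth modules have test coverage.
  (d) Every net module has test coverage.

(a) ui: |A| = 5, |A ∩ B| = 3; needs |A ∩ B| ≥ |A ∖ B| — true.
(b) db: |A| = 7, |A ∩ B| = 2; needs |A ∩ B| > 2 — false.
(c) auth: |A| = 7, |A ∩ B| = 4; needs |A ∩ B| < |A ∖ B| — false.
(d) net: |A| = 7, |A ∩ B| = 6; needs A ⊆ B, i.e. every element of A is in B (|A ∖ B| = 0) — false.

1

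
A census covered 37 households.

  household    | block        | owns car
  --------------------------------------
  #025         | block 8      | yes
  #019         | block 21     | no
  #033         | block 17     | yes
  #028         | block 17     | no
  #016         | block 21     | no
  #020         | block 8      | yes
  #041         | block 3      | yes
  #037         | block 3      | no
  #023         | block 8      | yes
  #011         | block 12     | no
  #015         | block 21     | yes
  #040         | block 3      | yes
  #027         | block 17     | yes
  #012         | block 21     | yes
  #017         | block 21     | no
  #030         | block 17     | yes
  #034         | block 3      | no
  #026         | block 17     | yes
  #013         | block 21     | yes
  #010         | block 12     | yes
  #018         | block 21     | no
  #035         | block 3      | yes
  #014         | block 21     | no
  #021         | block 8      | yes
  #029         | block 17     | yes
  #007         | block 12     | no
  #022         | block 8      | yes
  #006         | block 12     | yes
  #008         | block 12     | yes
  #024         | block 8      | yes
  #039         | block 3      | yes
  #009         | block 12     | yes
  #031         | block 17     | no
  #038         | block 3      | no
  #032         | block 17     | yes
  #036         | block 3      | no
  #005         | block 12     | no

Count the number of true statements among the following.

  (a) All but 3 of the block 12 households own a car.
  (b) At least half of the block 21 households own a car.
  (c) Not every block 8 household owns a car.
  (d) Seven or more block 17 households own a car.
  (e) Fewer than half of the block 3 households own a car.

1

(a) block 12: |A| = 7, |A ∩ B| = 4; needs |A ∖ B| = 3 — true.
(b) block 21: |A| = 8, |A ∩ B| = 3; needs |A ∩ B| ≥ |A ∖ B| — false.
(c) block 8: |A| = 6, |A ∩ B| = 6; needs A ⊄ B (|A ∖ B| ≥ 1) — false.
(d) block 17: |A| = 8, |A ∩ B| = 6; needs |A ∩ B| ≥ 7 — false.
(e) block 3: |A| = 8, |A ∩ B| = 4; needs |A ∩ B| < |A ∖ B| — false.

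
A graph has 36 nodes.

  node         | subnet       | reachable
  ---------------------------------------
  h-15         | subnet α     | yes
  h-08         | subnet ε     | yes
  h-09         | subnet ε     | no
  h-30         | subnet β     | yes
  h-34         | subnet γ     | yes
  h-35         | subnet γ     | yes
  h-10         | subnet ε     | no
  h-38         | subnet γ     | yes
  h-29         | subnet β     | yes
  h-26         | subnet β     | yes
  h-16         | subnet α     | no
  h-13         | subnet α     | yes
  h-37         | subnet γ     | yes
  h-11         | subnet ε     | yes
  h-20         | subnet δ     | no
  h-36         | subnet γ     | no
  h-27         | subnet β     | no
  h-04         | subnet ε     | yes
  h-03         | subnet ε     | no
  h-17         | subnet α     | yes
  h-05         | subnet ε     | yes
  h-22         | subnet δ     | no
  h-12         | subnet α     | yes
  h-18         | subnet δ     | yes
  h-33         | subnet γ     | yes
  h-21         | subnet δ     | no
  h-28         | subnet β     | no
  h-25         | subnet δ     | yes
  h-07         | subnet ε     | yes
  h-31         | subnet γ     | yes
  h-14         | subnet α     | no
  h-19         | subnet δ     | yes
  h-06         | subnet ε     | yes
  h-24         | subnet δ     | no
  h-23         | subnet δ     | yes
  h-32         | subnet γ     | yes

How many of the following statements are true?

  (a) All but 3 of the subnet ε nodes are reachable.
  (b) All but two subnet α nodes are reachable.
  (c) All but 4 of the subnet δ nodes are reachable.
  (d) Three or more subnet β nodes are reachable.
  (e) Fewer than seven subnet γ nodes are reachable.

4

(a) subnet ε: |A| = 9, |A ∩ B| = 6; needs |A ∖ B| = 3 — true.
(b) subnet α: |A| = 6, |A ∩ B| = 4; needs |A ∖ B| = 2 — true.
(c) subnet δ: |A| = 8, |A ∩ B| = 4; needs |A ∖ B| = 4 — true.
(d) subnet β: |A| = 5, |A ∩ B| = 3; needs |A ∩ B| ≥ 3 — true.
(e) subnet γ: |A| = 8, |A ∩ B| = 7; needs |A ∩ B| < 7 — false.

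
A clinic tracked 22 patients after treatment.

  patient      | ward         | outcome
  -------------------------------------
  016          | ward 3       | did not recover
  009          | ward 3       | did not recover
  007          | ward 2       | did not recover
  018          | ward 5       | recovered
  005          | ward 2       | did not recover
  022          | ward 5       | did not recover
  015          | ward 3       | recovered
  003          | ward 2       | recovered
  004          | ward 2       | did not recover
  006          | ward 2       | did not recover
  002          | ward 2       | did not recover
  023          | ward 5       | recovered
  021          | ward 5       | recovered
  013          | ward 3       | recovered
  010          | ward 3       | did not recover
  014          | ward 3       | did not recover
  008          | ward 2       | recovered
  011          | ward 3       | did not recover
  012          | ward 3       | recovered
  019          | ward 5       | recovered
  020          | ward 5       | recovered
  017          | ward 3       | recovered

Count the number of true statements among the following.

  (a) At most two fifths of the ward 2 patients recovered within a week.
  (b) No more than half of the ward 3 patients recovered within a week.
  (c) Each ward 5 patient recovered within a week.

(a) ward 2: |A| = 7, |A ∩ B| = 2; needs |A ∩ B| / |A| ≤ 2/5 — true.
(b) ward 3: |A| = 9, |A ∩ B| = 4; needs |A ∩ B| ≤ |A ∖ B| — true.
(c) ward 5: |A| = 6, |A ∩ B| = 5; needs A ⊆ B, i.e. every element of A is in B (|A ∖ B| = 0) — false.

2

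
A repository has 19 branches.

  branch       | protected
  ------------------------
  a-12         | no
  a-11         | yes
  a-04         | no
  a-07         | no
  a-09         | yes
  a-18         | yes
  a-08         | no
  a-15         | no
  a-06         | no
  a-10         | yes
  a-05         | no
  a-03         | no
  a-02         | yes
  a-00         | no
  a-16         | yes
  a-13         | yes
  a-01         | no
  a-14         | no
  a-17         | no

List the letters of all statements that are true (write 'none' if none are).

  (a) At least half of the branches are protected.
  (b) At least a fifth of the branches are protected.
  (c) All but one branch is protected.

|A| = 19, |A ∩ B| = 7, |A ∖ B| = 12.
(a) |A ∩ B| ≥ |A ∖ B|: fails.
(b) |A ∩ B| / |A| ≥ 1/5: holds.
(c) |A ∖ B| = 1: fails.

(b)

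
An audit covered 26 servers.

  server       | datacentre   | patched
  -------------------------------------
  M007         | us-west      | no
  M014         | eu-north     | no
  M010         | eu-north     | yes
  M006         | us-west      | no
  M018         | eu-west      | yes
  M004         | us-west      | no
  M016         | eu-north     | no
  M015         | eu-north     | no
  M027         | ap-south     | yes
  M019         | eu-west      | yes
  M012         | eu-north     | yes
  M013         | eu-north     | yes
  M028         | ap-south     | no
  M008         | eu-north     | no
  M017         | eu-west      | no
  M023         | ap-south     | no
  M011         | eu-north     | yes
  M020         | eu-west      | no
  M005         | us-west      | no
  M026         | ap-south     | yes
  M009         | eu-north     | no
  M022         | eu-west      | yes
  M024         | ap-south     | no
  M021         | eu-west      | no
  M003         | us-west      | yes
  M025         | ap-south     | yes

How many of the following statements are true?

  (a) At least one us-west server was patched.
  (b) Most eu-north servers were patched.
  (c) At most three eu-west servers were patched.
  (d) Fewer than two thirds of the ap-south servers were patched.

3

(a) us-west: |A| = 5, |A ∩ B| = 1; needs A ∩ B ≠ ∅ (|A ∩ B| ≥ 1) — true.
(b) eu-north: |A| = 9, |A ∩ B| = 4; needs |A ∩ B| > |A ∖ B| — false.
(c) eu-west: |A| = 6, |A ∩ B| = 3; needs |A ∩ B| ≤ 3 — true.
(d) ap-south: |A| = 6, |A ∩ B| = 3; needs |A ∩ B| / |A| < 2/3 — true.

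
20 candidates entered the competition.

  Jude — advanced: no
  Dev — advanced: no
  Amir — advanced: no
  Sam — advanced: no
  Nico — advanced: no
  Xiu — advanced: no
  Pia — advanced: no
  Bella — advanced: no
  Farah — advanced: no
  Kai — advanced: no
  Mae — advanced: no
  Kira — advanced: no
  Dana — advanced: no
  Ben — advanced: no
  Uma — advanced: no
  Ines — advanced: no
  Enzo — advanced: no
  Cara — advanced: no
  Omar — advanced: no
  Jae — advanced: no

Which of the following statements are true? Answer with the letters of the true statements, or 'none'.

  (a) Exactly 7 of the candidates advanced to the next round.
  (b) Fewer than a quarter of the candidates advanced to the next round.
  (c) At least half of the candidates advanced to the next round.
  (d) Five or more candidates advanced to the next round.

|A| = 20, |A ∩ B| = 0, |A ∖ B| = 20.
(a) |A ∩ B| = 7: fails.
(b) |A ∩ B| / |A| < 1/4: holds.
(c) |A ∩ B| ≥ |A ∖ B|: fails.
(d) |A ∩ B| ≥ 5: fails.

(b)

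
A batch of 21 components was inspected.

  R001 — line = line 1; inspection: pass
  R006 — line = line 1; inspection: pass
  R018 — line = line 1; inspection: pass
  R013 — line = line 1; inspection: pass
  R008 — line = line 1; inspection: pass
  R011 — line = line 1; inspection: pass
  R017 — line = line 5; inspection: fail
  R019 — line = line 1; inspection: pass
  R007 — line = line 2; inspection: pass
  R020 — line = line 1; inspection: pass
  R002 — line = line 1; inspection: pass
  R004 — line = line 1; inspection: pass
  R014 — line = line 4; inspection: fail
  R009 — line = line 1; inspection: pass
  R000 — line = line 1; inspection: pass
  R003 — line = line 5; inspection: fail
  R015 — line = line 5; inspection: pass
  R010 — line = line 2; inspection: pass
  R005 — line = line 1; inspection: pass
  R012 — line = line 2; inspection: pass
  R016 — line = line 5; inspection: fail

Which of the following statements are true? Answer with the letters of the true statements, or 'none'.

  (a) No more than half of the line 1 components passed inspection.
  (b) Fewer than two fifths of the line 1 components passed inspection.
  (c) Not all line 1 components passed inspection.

none

|A| = 13, |A ∩ B| = 13, |A ∖ B| = 0.
(a) |A ∩ B| ≤ |A ∖ B|: fails.
(b) |A ∩ B| / |A| < 2/5: fails.
(c) A ⊄ B (|A ∖ B| ≥ 1): fails.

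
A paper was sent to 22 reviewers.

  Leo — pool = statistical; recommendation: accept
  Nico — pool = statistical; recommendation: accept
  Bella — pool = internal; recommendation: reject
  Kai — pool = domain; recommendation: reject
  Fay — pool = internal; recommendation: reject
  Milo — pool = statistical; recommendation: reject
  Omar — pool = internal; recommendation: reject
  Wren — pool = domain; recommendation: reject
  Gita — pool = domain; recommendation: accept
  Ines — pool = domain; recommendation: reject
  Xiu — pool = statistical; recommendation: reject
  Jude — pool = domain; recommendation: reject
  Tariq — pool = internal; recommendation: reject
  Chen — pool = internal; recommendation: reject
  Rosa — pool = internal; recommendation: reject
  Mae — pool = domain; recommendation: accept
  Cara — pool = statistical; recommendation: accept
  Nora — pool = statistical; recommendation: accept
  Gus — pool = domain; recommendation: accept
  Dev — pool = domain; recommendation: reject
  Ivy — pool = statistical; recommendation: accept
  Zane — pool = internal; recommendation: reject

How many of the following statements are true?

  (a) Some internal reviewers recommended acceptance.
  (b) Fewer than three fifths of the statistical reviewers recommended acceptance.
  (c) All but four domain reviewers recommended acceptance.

(a) internal: |A| = 7, |A ∩ B| = 0; needs A ∩ B ≠ ∅ (|A ∩ B| ≥ 1) — false.
(b) statistical: |A| = 7, |A ∩ B| = 5; needs |A ∩ B| / |A| < 3/5 — false.
(c) domain: |A| = 8, |A ∩ B| = 3; needs |A ∖ B| = 4 — false.

0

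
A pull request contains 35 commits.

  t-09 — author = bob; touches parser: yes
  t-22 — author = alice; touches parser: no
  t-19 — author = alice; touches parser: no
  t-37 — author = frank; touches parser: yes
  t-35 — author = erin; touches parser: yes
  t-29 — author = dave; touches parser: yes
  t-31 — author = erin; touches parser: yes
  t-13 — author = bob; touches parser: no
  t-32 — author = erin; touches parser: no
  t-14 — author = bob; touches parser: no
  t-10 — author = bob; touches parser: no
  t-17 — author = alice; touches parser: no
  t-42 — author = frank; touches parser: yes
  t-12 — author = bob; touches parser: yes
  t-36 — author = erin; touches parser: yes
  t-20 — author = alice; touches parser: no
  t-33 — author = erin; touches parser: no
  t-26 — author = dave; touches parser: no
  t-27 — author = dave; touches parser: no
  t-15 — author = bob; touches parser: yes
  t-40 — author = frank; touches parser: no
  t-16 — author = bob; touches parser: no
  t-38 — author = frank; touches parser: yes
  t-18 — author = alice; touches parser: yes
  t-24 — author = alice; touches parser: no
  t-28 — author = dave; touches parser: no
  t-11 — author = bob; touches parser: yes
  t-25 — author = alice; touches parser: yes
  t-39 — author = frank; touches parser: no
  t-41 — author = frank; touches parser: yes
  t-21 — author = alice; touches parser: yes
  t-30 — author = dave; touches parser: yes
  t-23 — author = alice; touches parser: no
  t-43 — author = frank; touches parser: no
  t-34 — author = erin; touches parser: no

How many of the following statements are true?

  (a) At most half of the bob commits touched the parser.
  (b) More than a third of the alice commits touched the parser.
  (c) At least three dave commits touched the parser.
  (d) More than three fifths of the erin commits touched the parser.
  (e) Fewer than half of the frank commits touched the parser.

1

(a) bob: |A| = 8, |A ∩ B| = 4; needs |A ∩ B| ≤ |A ∖ B| — true.
(b) alice: |A| = 9, |A ∩ B| = 3; needs |A ∩ B| / |A| > 1/3 — false.
(c) dave: |A| = 5, |A ∩ B| = 2; needs |A ∩ B| ≥ 3 — false.
(d) erin: |A| = 6, |A ∩ B| = 3; needs |A ∩ B| / |A| > 3/5 — false.
(e) frank: |A| = 7, |A ∩ B| = 4; needs |A ∩ B| < |A ∖ B| — false.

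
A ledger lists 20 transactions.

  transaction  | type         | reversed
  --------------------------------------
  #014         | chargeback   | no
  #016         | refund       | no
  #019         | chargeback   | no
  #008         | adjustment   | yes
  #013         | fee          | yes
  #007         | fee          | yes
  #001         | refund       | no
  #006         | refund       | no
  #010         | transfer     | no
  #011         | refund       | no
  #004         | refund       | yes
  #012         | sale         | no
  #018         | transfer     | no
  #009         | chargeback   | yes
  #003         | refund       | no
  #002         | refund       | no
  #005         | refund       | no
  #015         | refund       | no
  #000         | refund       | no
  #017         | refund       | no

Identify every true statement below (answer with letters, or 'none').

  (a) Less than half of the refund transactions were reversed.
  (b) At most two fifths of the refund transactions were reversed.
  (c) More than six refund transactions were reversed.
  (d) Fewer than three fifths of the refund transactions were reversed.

(a), (b), (d)

|A| = 11, |A ∩ B| = 1, |A ∖ B| = 10.
(a) |A ∩ B| < |A ∖ B|: holds.
(b) |A ∩ B| / |A| ≤ 2/5: holds.
(c) |A ∩ B| > 6: fails.
(d) |A ∩ B| / |A| < 3/5: holds.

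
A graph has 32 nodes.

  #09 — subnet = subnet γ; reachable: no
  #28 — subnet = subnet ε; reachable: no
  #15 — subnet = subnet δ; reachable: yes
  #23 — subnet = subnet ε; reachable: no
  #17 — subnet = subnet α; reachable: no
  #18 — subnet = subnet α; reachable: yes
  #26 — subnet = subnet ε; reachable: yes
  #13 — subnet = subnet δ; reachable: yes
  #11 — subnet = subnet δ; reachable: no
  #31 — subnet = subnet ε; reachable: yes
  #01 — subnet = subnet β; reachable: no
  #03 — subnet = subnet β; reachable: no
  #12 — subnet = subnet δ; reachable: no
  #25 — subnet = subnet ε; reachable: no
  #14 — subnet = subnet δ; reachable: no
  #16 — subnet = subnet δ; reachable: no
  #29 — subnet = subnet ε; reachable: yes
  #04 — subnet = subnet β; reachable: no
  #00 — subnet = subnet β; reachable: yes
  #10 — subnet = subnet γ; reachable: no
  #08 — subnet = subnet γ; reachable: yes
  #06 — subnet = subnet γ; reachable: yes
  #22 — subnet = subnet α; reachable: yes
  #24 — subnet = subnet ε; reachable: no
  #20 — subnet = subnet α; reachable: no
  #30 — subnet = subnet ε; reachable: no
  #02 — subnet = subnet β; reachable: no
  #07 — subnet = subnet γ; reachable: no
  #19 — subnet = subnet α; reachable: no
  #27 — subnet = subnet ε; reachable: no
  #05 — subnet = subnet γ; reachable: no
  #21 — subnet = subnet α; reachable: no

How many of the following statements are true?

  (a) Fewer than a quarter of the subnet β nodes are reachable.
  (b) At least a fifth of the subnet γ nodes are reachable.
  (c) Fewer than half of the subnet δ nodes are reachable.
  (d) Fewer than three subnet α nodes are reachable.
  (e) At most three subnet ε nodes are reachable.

5

(a) subnet β: |A| = 5, |A ∩ B| = 1; needs |A ∩ B| / |A| < 1/4 — true.
(b) subnet γ: |A| = 6, |A ∩ B| = 2; needs |A ∩ B| / |A| ≥ 1/5 — true.
(c) subnet δ: |A| = 6, |A ∩ B| = 2; needs |A ∩ B| < |A ∖ B| — true.
(d) subnet α: |A| = 6, |A ∩ B| = 2; needs |A ∩ B| < 3 — true.
(e) subnet ε: |A| = 9, |A ∩ B| = 3; needs |A ∩ B| ≤ 3 — true.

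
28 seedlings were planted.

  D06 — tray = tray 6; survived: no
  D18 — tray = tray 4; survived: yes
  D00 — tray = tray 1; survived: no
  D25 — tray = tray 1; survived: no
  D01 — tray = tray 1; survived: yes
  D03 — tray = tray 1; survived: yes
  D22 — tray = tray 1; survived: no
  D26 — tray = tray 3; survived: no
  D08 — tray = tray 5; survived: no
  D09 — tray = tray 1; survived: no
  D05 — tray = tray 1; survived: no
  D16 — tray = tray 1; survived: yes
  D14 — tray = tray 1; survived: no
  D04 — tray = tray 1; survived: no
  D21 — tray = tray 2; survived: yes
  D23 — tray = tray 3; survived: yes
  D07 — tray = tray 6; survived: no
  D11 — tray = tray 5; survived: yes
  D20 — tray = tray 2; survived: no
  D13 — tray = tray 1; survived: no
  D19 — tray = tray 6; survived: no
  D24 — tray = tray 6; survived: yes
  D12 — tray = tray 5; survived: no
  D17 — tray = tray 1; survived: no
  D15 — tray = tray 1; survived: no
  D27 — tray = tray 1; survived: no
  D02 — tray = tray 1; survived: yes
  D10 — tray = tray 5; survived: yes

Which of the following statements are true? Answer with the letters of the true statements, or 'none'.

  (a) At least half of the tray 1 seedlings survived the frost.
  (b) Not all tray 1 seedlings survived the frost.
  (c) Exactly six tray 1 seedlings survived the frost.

|A| = 15, |A ∩ B| = 4, |A ∖ B| = 11.
(a) |A ∩ B| ≥ |A ∖ B|: fails.
(b) A ⊄ B (|A ∖ B| ≥ 1): holds.
(c) |A ∩ B| = 6: fails.

(b)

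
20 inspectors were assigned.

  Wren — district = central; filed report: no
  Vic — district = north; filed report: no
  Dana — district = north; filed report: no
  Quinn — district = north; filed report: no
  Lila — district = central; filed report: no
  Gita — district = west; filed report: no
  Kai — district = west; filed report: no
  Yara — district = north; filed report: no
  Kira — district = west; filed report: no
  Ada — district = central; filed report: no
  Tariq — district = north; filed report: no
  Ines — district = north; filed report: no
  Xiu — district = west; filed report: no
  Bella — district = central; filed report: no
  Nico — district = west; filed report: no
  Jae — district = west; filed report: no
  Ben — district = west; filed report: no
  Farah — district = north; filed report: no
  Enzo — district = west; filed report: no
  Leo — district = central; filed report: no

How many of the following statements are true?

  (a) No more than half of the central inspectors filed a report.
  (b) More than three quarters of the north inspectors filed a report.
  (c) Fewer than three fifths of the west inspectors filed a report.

2

(a) central: |A| = 5, |A ∩ B| = 0; needs |A ∩ B| ≤ |A ∖ B| — true.
(b) north: |A| = 7, |A ∩ B| = 0; needs |A ∩ B| / |A| > 3/4 — false.
(c) west: |A| = 8, |A ∩ B| = 0; needs |A ∩ B| / |A| < 3/5 — true.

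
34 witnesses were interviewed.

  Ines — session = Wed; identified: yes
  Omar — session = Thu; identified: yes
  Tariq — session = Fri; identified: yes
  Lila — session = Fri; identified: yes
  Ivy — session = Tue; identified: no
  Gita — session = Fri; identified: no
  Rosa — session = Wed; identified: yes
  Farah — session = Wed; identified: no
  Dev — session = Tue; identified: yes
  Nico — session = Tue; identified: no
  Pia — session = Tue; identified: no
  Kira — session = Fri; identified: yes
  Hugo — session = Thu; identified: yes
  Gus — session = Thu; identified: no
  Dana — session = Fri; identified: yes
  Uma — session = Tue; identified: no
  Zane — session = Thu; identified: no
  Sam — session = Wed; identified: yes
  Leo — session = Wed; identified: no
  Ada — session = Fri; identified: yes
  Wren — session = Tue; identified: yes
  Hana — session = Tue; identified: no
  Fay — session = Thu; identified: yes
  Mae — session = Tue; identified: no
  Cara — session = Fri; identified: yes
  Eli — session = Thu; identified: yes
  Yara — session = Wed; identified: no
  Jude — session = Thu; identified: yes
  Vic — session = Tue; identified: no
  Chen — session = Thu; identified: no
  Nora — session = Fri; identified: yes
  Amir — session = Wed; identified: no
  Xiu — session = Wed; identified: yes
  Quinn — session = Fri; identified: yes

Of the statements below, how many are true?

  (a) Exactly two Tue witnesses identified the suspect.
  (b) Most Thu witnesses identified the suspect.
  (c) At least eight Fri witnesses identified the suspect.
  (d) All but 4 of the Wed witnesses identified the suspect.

4

(a) Tue: |A| = 9, |A ∩ B| = 2; needs |A ∩ B| = 2 — true.
(b) Thu: |A| = 8, |A ∩ B| = 5; needs |A ∩ B| > |A ∖ B| — true.
(c) Fri: |A| = 9, |A ∩ B| = 8; needs |A ∩ B| ≥ 8 — true.
(d) Wed: |A| = 8, |A ∩ B| = 4; needs |A ∖ B| = 4 — true.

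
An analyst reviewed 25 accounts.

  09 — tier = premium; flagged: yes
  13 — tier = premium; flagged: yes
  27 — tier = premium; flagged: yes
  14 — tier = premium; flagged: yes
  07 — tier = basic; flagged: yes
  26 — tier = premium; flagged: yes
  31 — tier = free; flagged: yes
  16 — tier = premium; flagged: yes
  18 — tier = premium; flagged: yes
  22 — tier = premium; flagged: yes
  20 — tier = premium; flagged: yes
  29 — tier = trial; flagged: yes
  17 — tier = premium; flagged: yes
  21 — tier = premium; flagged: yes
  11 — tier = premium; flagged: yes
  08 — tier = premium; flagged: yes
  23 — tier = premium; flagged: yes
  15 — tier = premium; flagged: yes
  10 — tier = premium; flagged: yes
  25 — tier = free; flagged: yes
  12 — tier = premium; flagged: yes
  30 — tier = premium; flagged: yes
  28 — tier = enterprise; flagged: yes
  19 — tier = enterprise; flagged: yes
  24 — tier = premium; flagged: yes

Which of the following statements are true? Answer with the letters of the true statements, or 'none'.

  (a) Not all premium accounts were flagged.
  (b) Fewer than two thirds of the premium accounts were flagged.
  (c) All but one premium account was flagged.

|A| = 19, |A ∩ B| = 19, |A ∖ B| = 0.
(a) A ⊄ B (|A ∖ B| ≥ 1): fails.
(b) |A ∩ B| / |A| < 2/3: fails.
(c) |A ∖ B| = 1: fails.

none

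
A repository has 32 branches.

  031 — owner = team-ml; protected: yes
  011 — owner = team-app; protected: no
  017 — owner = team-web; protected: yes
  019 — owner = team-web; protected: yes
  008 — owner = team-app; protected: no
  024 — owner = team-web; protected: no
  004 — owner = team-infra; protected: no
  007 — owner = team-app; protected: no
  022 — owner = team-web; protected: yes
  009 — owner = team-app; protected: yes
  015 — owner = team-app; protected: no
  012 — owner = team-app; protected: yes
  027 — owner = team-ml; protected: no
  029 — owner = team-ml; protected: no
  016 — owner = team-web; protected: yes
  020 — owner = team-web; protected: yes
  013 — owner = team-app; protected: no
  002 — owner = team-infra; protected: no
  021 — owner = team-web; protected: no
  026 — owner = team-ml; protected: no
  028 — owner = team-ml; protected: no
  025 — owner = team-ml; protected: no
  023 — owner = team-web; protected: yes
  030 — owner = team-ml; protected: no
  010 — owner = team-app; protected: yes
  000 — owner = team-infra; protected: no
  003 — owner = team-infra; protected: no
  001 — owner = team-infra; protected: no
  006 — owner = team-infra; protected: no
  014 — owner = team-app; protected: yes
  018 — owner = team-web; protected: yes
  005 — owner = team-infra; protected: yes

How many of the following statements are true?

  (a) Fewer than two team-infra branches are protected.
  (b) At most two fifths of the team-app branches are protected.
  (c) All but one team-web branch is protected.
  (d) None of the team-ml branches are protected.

1

(a) team-infra: |A| = 7, |A ∩ B| = 1; needs |A ∩ B| < 2 — true.
(b) team-app: |A| = 9, |A ∩ B| = 4; needs |A ∩ B| / |A| ≤ 2/5 — false.
(c) team-web: |A| = 9, |A ∩ B| = 7; needs |A ∖ B| = 1 — false.
(d) team-ml: |A| = 7, |A ∩ B| = 1; needs A ∩ B = ∅ (|A ∩ B| = 0) — false.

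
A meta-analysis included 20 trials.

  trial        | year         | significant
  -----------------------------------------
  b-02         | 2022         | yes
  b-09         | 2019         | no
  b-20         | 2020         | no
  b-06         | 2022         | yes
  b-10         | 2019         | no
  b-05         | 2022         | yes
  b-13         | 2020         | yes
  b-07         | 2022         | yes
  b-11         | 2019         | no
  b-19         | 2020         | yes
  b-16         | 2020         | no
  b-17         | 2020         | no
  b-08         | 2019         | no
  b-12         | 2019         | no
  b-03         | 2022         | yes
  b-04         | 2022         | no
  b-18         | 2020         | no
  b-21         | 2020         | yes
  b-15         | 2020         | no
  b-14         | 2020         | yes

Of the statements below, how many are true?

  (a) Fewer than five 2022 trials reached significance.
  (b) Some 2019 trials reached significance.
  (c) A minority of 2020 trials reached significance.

(a) 2022: |A| = 6, |A ∩ B| = 5; needs |A ∩ B| < 5 — false.
(b) 2019: |A| = 5, |A ∩ B| = 0; needs A ∩ B ≠ ∅ (|A ∩ B| ≥ 1) — false.
(c) 2020: |A| = 9, |A ∩ B| = 4; needs |A ∩ B| < |A ∖ B| — true.

1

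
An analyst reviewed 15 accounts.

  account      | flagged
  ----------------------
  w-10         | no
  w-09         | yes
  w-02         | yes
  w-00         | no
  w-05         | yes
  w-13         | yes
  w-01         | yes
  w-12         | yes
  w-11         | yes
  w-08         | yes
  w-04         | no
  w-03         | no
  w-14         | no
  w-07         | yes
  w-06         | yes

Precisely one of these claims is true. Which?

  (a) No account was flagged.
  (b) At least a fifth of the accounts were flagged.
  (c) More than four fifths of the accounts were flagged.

(b)

|A| = 15, |A ∩ B| = 10, |A ∖ B| = 5.
(a) requires A ∩ B = ∅ (|A ∩ B| = 0): false.
(b) requires |A ∩ B| / |A| ≥ 1/5: true.
(c) requires |A ∩ B| / |A| > 4/5: false.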